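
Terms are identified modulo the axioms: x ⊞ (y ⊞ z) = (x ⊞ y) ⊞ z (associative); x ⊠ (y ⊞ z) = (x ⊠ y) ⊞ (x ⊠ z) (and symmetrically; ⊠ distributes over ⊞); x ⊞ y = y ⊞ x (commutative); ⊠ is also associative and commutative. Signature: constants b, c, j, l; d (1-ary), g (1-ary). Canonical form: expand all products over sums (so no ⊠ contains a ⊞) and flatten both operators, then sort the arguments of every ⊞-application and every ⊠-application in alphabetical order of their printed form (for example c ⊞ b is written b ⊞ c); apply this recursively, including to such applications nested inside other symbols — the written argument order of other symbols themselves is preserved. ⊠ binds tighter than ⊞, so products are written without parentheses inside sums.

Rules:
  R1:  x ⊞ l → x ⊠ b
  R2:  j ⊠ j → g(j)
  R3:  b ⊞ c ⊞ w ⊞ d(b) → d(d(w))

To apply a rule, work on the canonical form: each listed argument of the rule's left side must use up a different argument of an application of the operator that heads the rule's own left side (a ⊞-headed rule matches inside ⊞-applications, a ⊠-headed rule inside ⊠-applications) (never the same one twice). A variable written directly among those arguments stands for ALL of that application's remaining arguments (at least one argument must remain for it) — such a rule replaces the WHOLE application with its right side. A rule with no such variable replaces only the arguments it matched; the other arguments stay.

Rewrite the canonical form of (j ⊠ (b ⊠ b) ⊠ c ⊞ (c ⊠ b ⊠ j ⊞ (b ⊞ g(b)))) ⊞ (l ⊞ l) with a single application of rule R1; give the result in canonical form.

Answer: b ⊠ b ⊞ b ⊠ b ⊠ b ⊠ c ⊠ j ⊞ b ⊠ b ⊠ c ⊠ j ⊞ b ⊠ g(b) ⊞ b ⊠ l

Derivation:
Canonical form:  b ⊞ b ⊠ b ⊠ c ⊠ j ⊞ b ⊠ c ⊠ j ⊞ g(b) ⊞ l ⊞ l
Apply R1:  consuming l;  x := b ⊞ b ⊠ b ⊠ c ⊠ j ⊞ b ⊠ c ⊠ j ⊞ g(b) ⊞ l
The variable takes the whole remainder — replace the entire application.
Giving:  b ⊠ b ⊞ b ⊠ b ⊠ b ⊠ c ⊠ j ⊞ b ⊠ b ⊠ c ⊠ j ⊞ b ⊠ g(b) ⊞ b ⊠ l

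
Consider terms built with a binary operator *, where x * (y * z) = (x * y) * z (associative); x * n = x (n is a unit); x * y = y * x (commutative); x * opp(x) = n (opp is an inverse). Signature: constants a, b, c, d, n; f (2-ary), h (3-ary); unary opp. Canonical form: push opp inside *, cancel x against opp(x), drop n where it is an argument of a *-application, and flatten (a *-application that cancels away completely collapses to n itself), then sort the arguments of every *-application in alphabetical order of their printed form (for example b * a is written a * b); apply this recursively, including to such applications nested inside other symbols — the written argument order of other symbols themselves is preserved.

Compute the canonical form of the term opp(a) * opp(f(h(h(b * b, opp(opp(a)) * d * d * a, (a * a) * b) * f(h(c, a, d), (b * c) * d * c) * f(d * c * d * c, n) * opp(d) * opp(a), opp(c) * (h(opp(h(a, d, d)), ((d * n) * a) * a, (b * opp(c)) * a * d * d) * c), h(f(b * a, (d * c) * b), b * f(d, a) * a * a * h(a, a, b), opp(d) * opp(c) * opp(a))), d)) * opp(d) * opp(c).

Answer: opp(a) * opp(c) * opp(d) * opp(f(h(f(c * c * d * d, n) * f(h(c, a, d), b * c * c * d) * h(b * b, a * a * d * d, a * a * b) * opp(a) * opp(d), h(opp(h(a, d, d)), a * a * d, a * b * d * d * opp(c)), h(f(a * b, b * c * d), a * a * b * f(d, a) * h(a, a, b), opp(a) * opp(c) * opp(d))), d))

Derivation:
Push opp inside:  distribute opp over * and collapse double opp
Combine occurrences:  opp(a) * opp(f(h(f(c * c * d * d, n) * f(h(c, a, d), b * c * c * d) * h(b * b, a * a * d * d, a * a * b) * opp(a) * opp(d), h(opp(h(a, d, d)), a * a * d, a * b * d * d * opp(c)), h(f(a * b, b * c * d), a * a * b * f(d, a) * h(a, a, b), opp(a) * opp(c) * opp(d))), d)) * opp(d) * opp(c)
Sort:  opp(a) * opp(c) * opp(d) * opp(f(h(f(c * c * d * d, n) * f(h(c, a, d), b * c * c * d) * h(b * b, a * a * d * d, a * a * b) * opp(a) * opp(d), h(opp(h(a, d, d)), a * a * d, a * b * d * d * opp(c)), h(f(a * b, b * c * d), a * a * b * f(d, a) * h(a, a, b), opp(a) * opp(c) * opp(d))), d))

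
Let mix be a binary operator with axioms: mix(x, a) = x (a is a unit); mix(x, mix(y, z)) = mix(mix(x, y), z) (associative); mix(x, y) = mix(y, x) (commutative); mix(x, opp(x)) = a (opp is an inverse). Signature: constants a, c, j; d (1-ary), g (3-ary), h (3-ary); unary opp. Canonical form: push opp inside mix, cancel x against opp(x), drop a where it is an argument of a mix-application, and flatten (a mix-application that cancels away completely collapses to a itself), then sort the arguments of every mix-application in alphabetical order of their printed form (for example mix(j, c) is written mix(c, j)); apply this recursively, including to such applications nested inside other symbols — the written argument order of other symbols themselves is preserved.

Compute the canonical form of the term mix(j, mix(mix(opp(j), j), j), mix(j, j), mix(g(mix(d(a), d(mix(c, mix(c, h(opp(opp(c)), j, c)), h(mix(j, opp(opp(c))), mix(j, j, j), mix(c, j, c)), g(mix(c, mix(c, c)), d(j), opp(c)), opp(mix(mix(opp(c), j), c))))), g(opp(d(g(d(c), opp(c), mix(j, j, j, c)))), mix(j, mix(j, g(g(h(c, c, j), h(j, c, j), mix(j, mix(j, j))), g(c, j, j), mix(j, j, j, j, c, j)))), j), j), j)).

Push opp inside:  distribute opp over mix and collapse double opp
Collect:  mix(j, j, j, j, j, g(mix(d(a), d(mix(c, c, g(mix(c, c, c), d(j), opp(c)), h(c, j, c), h(mix(c, j), mix(j, j, j), mix(c, c, j)), opp(j)))), g(opp(d(g(d(c), opp(c), mix(c, j, j, j)))), mix(g(g(h(c, c, j), h(j, c, j), mix(j, j, j)), g(c, j, j), mix(c, j, j, j, j, j)), j, j), j), j))
Sort:  mix(g(mix(d(a), d(mix(c, c, g(mix(c, c, c), d(j), opp(c)), h(c, j, c), h(mix(c, j), mix(j, j, j), mix(c, c, j)), opp(j)))), g(opp(d(g(d(c), opp(c), mix(c, j, j, j)))), mix(g(g(h(c, c, j), h(j, c, j), mix(j, j, j)), g(c, j, j), mix(c, j, j, j, j, j)), j, j), j), j), j, j, j, j, j)

Answer: mix(g(mix(d(a), d(mix(c, c, g(mix(c, c, c), d(j), opp(c)), h(c, j, c), h(mix(c, j), mix(j, j, j), mix(c, c, j)), opp(j)))), g(opp(d(g(d(c), opp(c), mix(c, j, j, j)))), mix(g(g(h(c, c, j), h(j, c, j), mix(j, j, j)), g(c, j, j), mix(c, j, j, j, j, j)), j, j), j), j), j, j, j, j, j)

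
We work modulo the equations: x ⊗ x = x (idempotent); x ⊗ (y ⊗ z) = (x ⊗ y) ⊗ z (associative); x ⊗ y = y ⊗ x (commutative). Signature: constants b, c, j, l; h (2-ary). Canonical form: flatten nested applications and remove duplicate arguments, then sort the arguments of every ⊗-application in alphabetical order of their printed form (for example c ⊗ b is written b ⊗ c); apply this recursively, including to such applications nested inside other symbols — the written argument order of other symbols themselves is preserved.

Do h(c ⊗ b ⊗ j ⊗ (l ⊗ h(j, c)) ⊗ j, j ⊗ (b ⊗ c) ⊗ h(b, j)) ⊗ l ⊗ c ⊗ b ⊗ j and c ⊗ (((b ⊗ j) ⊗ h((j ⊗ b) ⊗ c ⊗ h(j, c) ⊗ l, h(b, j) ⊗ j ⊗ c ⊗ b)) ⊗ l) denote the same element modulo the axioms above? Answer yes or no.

Answer: yes — both canonical forms are b ⊗ c ⊗ h(b ⊗ c ⊗ h(j, c) ⊗ j ⊗ l, b ⊗ c ⊗ h(b, j) ⊗ j) ⊗ j ⊗ l

Derivation:
Left:  h(c ⊗ b ⊗ j ⊗ (l ⊗ h(j, c)) ⊗ j, j ⊗ (b ⊗ c) ⊗ h(b, j)) ⊗ l ⊗ c ⊗ b ⊗ j
  Inside:  h(c ⊗ b ⊗ j ⊗ (l ⊗ h(j, c)) ⊗ j, j ⊗ (b ⊗ c) ⊗ h(b, j))  →  h(b ⊗ c ⊗ h(j, c) ⊗ j ⊗ l, b ⊗ c ⊗ h(b, j) ⊗ j)
  Order the arguments:  b ⊗ c ⊗ h(b ⊗ c ⊗ h(j, c) ⊗ j ⊗ l, b ⊗ c ⊗ h(b, j) ⊗ j) ⊗ j ⊗ l
Right:  c ⊗ (((b ⊗ j) ⊗ h((j ⊗ b) ⊗ c ⊗ h(j, c) ⊗ l, h(b, j) ⊗ j ⊗ c ⊗ b)) ⊗ l)
  Merge nested applications:  c ⊗ b ⊗ j ⊗ h((j ⊗ b) ⊗ c ⊗ h(j, c) ⊗ l, h(b, j) ⊗ j ⊗ c ⊗ b) ⊗ l
  Inside:  h((j ⊗ b) ⊗ c ⊗ h(j, c) ⊗ l, h(b, j) ⊗ j ⊗ c ⊗ b)  →  h(b ⊗ c ⊗ h(j, c) ⊗ j ⊗ l, b ⊗ c ⊗ h(b, j) ⊗ j)
  Sort arguments:  b ⊗ c ⊗ h(b ⊗ c ⊗ h(j, c) ⊗ j ⊗ l, b ⊗ c ⊗ h(b, j) ⊗ j) ⊗ j ⊗ l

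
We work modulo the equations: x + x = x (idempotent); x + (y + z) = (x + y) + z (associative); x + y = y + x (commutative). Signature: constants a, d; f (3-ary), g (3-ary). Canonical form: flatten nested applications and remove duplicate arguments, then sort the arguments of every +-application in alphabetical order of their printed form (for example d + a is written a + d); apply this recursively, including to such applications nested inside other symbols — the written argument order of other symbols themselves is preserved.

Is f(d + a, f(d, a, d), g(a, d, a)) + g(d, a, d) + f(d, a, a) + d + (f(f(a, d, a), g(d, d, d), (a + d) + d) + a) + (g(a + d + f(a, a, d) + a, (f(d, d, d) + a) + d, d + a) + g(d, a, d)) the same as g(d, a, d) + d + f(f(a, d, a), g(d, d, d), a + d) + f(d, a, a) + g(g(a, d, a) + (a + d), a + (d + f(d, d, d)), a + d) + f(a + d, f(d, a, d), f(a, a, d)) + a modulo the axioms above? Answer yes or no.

Left:  f(d + a, f(d, a, d), g(a, d, a)) + g(d, a, d) + f(d, a, a) + d + (f(f(a, d, a), g(d, d, d), (a + d) + d) + a) + (g(a + d + f(a, a, d) + a, (f(d, d, d) + a) + d, d + a) + g(d, a, d))
  Un-nest:  f(d + a, f(d, a, d), g(a, d, a)) + g(d, a, d) + f(d, a, a) + d + f(f(a, d, a), g(d, d, d), (a + d) + d) + a + g(a + d + f(a, a, d) + a, (f(d, d, d) + a) + d, d + a) + g(d, a, d)
  Simplify inside:  f(d + a, f(d, a, d), g(a, d, a))  →  f(a + d, f(d, a, d), g(a, d, a))
  Simplify inside:  f(f(a, d, a), g(d, d, d), (a + d) + d)  →  f(f(a, d, a), g(d, d, d), a + d)
  Inside:  g(a + d + f(a, a, d) + a, (f(d, d, d) + a) + d, d + a)  →  g(a + d + f(a, a, d), a + d + f(d, d, d), a + d)
  Deduplicate:  drop duplicate g(d, a, d)
  Order the arguments:  a + d + f(a + d, f(d, a, d), g(a, d, a)) + f(d, a, a) + f(f(a, d, a), g(d, d, d), a + d) + g(a + d + f(a, a, d), a + d + f(d, d, d), a + d) + g(d, a, d)
Right:  g(d, a, d) + d + f(f(a, d, a), g(d, d, d), a + d) + f(d, a, a) + g(g(a, d, a) + (a + d), a + (d + f(d, d, d)), a + d) + f(a + d, f(d, a, d), f(a, a, d)) + a
  Canonicalize subterm:  g(g(a, d, a) + (a + d), a + (d + f(d, d, d)), a + d)  →  g(a + d + g(a, d, a), a + d + f(d, d, d), a + d)
  Sort:  a + d + f(a + d, f(d, a, d), f(a, a, d)) + f(d, a, a) + f(f(a, d, a), g(d, d, d), a + d) + g(a + d + g(a, d, a), a + d + f(d, d, d), a + d) + g(d, a, d)

Answer: no — a + d + f(a + d, f(d, a, d), g(a, d, a)) + f(d, a, a) + f(f(a, d, a), g(d, d, d), a + d) + g(a + d + f(a, a, d), a + d + f(d, d, d), a + d) + g(d, a, d) vs a + d + f(a + d, f(d, a, d), f(a, a, d)) + f(d, a, a) + f(f(a, d, a), g(d, d, d), a + d) + g(a + d + g(a, d, a), a + d + f(d, d, d), a + d) + g(d, a, d)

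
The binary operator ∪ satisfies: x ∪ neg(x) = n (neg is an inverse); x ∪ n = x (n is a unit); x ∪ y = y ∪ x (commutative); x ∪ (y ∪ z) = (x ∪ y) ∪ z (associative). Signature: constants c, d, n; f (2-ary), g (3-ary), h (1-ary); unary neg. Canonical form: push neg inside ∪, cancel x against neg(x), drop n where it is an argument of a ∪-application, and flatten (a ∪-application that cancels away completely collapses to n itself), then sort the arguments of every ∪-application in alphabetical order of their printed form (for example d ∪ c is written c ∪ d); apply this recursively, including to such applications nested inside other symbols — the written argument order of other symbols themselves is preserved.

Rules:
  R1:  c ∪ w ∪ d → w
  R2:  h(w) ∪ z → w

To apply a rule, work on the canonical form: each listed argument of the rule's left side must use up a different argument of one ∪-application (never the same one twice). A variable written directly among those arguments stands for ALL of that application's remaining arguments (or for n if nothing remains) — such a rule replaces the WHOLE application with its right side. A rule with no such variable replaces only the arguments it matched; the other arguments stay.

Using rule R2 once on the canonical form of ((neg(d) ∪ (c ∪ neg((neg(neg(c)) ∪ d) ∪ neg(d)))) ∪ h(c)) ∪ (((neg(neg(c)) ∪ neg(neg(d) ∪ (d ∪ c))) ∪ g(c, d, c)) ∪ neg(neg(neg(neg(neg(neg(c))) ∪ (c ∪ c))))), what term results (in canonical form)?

Canonical form:  g(c, d, c) ∪ h(c) ∪ neg(c) ∪ neg(d)
Match R2:  consume h(c);  w := c, z := g(c, d, c) ∪ neg(c) ∪ neg(d)
The variable takes the whole remainder — replace the entire application.
Result:  c

Answer: c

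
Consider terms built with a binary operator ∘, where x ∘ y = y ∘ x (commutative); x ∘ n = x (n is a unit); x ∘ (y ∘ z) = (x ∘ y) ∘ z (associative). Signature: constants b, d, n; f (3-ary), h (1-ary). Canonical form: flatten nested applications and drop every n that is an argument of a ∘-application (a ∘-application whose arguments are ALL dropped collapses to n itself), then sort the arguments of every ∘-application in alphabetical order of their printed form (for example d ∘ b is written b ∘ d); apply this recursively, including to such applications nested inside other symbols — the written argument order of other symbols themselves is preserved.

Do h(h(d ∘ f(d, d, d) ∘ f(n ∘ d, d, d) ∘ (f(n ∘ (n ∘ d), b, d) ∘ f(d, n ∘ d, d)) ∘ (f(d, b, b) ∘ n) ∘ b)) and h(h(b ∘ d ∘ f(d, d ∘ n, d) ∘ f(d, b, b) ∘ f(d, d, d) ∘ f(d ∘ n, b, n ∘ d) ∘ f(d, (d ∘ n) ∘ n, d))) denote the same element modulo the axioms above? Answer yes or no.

Left:  h(h(d ∘ f(d, d, d) ∘ f(n ∘ d, d, d) ∘ (f(n ∘ (n ∘ d), b, d) ∘ f(d, n ∘ d, d)) ∘ (f(d, b, b) ∘ n) ∘ b))
  Focus inside:  d ∘ f(d, d, d) ∘ f(n ∘ d, d, d) ∘ (f(n ∘ (n ∘ d), b, d) ∘ f(d, n ∘ d, d)) ∘ (f(d, b, b) ∘ n) ∘ b
  Merge nested applications:  d ∘ f(d, d, d) ∘ f(n ∘ d, d, d) ∘ f(n ∘ (n ∘ d), b, d) ∘ f(d, n ∘ d, d) ∘ f(d, b, b) ∘ n ∘ b
  Simplify inside:  f(n ∘ d, d, d)  →  f(d, d, d)
  Simplify inside:  f(n ∘ (n ∘ d), b, d)  →  f(d, b, d)
  Canonicalize subterm:  f(d, n ∘ d, d)  →  f(d, d, d)
  Unit:  drop n
  Sort arguments:  b ∘ d ∘ f(d, b, b) ∘ f(d, b, d) ∘ f(d, d, d) ∘ f(d, d, d) ∘ f(d, d, d)
  Reassemble:  h(h(b ∘ d ∘ f(d, b, b) ∘ f(d, b, d) ∘ f(d, d, d) ∘ f(d, d, d) ∘ f(d, d, d)))
Right:  h(h(b ∘ d ∘ f(d, d ∘ n, d) ∘ f(d, b, b) ∘ f(d, d, d) ∘ f(d ∘ n, b, n ∘ d) ∘ f(d, (d ∘ n) ∘ n, d)))
  Focus inside:  b ∘ d ∘ f(d, d ∘ n, d) ∘ f(d, b, b) ∘ f(d, d, d) ∘ f(d ∘ n, b, n ∘ d) ∘ f(d, (d ∘ n) ∘ n, d)
  Canonicalize subterm:  f(d, d ∘ n, d)  →  f(d, d, d)
  Simplify inside:  f(d ∘ n, b, n ∘ d)  →  f(d, b, d)
  Inside:  f(d, (d ∘ n) ∘ n, d)  →  f(d, d, d)
  Sort:  b ∘ d ∘ f(d, b, b) ∘ f(d, b, d) ∘ f(d, d, d) ∘ f(d, d, d) ∘ f(d, d, d)
  Rebuild:  h(h(b ∘ d ∘ f(d, b, b) ∘ f(d, b, d) ∘ f(d, d, d) ∘ f(d, d, d) ∘ f(d, d, d)))

Answer: yes — both canonical forms are h(h(b ∘ d ∘ f(d, b, b) ∘ f(d, b, d) ∘ f(d, d, d) ∘ f(d, d, d) ∘ f(d, d, d)))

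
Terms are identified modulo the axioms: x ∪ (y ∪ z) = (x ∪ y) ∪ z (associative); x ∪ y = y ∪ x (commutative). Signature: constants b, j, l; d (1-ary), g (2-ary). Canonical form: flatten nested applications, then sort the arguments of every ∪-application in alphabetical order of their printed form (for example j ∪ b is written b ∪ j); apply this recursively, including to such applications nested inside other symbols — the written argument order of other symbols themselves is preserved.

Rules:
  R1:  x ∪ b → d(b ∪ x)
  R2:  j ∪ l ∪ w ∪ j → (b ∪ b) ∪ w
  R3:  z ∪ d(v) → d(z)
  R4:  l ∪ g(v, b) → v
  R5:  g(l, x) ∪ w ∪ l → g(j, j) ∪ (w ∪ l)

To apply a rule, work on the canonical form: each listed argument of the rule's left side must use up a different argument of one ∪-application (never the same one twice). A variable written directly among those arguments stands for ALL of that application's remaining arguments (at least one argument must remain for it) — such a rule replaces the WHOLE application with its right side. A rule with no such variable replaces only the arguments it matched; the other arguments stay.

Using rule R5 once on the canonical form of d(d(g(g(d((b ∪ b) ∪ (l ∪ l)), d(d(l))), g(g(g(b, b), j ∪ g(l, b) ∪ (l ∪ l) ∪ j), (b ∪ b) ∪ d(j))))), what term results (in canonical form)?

Canonical form:  d(d(g(g(d(b ∪ b ∪ l ∪ l), d(d(l))), g(g(g(b, b), g(l, b) ∪ j ∪ j ∪ l ∪ l), b ∪ b ∪ d(j)))))
R5 matches:  uses g(l, b), l;  w := j ∪ j ∪ l, x := b
The variable takes the whole remainder — replace the entire application.
New term:  d(d(g(g(d(b ∪ b ∪ l ∪ l), d(d(l))), g(g(g(b, b), g(j, j) ∪ j ∪ j ∪ l ∪ l), b ∪ b ∪ d(j)))))

Answer: d(d(g(g(d(b ∪ b ∪ l ∪ l), d(d(l))), g(g(g(b, b), g(j, j) ∪ j ∪ j ∪ l ∪ l), b ∪ b ∪ d(j)))))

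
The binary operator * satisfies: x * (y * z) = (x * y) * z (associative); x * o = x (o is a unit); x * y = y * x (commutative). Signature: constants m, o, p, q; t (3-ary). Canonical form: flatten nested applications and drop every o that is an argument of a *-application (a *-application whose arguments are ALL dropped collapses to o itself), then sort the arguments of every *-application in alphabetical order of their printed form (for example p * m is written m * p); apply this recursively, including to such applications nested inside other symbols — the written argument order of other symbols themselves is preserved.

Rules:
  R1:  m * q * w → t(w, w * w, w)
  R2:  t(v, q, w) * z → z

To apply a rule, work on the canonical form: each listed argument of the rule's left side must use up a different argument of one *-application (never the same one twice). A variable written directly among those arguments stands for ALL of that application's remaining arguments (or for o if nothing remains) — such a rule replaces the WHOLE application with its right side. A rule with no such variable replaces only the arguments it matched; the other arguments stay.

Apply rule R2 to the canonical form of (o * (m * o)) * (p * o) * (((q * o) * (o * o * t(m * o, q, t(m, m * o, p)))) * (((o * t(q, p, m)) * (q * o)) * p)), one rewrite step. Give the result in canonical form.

Canonical form:  m * p * p * q * q * t(m, q, t(m, m, p)) * t(q, p, m)
R2 matches:  uses t(m, q, t(m, m, p));  v := m, w := t(m, m, p), z := m * p * p * q * q * t(q, p, m)
Every leftover argument binds to the variable; the entire application is replaced.
Giving:  m * p * p * q * q * t(q, p, m)

Answer: m * p * p * q * q * t(q, p, m)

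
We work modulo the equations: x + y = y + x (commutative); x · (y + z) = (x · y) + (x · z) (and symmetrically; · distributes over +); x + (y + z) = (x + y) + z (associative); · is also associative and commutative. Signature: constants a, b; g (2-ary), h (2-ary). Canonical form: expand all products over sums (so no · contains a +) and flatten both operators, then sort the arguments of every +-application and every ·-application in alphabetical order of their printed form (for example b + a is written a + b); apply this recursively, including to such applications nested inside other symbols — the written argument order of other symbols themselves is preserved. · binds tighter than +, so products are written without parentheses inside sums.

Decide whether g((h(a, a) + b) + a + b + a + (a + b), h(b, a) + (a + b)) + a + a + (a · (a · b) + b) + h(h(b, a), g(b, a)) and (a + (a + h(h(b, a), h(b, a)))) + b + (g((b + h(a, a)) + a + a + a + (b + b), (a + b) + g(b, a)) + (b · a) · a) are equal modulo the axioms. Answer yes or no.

Answer: no — a + a + a · a · b + b + g(a + a + a + b + b + b + h(a, a), a + b + h(b, a)) + h(h(b, a), g(b, a)) vs a + a + a · a · b + b + g(a + a + a + b + b + b + h(a, a), a + b + g(b, a)) + h(h(b, a), h(b, a))

Derivation:
Left:  g((h(a, a) + b) + a + b + a + (a + b), h(b, a) + (a + b)) + a + a + (a · (a · b) + b) + h(h(b, a), g(b, a))
  Un-nest:  g(a + a + a + b + b + b + h(a, a), a + b + h(b, a)) + a + a + a · a · b + b + h(h(b, a), g(b, a))
  Sort arguments:  a + a + a · a · b + b + g(a + a + a + b + b + b + h(a, a), a + b + h(b, a)) + h(h(b, a), g(b, a))
Right:  (a + (a + h(h(b, a), h(b, a)))) + b + (g((b + h(a, a)) + a + a + a + (b + b), (a + b) + g(b, a)) + (b · a) · a)
  Flatten:  a + a + h(h(b, a), h(b, a)) + b + g(a + a + a + b + b + b + h(a, a), a + b + g(b, a)) + a · a · b
  Sort:  a + a + a · a · b + b + g(a + a + a + b + b + b + h(a, a), a + b + g(b, a)) + h(h(b, a), h(b, a))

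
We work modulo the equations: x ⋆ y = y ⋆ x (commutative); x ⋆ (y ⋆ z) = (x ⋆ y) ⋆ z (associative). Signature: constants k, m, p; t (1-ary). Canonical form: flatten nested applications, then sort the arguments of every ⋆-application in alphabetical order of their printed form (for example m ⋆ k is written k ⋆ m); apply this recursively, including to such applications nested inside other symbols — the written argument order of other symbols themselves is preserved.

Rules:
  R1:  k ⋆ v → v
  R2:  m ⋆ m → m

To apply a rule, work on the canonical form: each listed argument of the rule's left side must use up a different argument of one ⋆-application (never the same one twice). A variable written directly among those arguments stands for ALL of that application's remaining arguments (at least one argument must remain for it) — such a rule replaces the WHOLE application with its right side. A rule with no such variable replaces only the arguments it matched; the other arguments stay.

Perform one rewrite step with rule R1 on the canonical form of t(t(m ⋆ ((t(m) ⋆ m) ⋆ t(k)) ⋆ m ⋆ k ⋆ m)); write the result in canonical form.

Canonical form:  t(t(k ⋆ m ⋆ m ⋆ m ⋆ m ⋆ t(k) ⋆ t(m)))
R1 matches:  uses k;  v := m ⋆ m ⋆ m ⋆ m ⋆ t(k) ⋆ t(m)
Every leftover argument binds to the variable; the entire application is replaced.
Result:  t(t(m ⋆ m ⋆ m ⋆ m ⋆ t(k) ⋆ t(m)))

Answer: t(t(m ⋆ m ⋆ m ⋆ m ⋆ t(k) ⋆ t(m)))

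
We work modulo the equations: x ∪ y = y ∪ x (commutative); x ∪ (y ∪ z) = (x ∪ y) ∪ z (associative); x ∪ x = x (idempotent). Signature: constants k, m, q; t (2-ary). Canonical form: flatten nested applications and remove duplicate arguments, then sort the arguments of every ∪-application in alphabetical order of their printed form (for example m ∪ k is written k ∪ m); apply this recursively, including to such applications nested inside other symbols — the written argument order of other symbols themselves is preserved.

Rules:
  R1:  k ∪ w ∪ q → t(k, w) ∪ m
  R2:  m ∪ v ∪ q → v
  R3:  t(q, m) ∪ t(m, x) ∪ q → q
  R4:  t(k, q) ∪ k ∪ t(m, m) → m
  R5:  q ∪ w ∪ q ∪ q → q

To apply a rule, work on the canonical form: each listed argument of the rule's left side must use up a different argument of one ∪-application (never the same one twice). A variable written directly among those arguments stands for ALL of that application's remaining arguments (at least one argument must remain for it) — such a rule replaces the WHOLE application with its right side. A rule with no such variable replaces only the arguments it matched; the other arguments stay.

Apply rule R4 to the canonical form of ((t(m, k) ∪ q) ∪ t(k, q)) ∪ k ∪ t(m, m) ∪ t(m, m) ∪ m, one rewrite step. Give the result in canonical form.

Answer: m ∪ q ∪ t(m, k)

Derivation:
Canonical form:  k ∪ m ∪ q ∪ t(k, q) ∪ t(m, k) ∪ t(m, m)
Apply R4:  consuming k, t(k, q), t(m, m)
Giving:  m ∪ q ∪ t(m, k)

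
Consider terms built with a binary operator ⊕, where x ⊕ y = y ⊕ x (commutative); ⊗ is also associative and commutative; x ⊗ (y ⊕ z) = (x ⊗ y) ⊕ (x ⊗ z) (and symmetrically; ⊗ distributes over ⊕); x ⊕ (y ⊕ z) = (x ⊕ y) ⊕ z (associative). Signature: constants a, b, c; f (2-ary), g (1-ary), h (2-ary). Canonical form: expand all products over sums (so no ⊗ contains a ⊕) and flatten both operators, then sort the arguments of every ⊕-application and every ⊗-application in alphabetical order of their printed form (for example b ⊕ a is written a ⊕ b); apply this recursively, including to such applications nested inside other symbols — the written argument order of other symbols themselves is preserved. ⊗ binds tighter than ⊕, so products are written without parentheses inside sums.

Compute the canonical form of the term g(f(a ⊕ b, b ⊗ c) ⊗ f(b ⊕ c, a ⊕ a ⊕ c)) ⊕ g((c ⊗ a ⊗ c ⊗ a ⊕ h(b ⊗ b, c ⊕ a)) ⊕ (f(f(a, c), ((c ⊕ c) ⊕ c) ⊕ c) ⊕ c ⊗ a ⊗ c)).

Answer: g(a ⊗ a ⊗ c ⊗ c ⊕ a ⊗ c ⊗ c ⊕ f(f(a, c), c ⊕ c ⊕ c ⊕ c) ⊕ h(b ⊗ b, a ⊕ c)) ⊕ g(f(a ⊕ b, b ⊗ c) ⊗ f(b ⊕ c, a ⊕ a ⊕ c))

Derivation:
Un-nest:  g(f(a ⊕ b, b ⊗ c) ⊗ f(b ⊕ c, a ⊕ a ⊕ c)) ⊕ g(a ⊗ a ⊗ c ⊗ c ⊕ a ⊗ c ⊗ c ⊕ f(f(a, c), c ⊕ c ⊕ c ⊕ c) ⊕ h(b ⊗ b, a ⊕ c))
Sort arguments:  g(a ⊗ a ⊗ c ⊗ c ⊕ a ⊗ c ⊗ c ⊕ f(f(a, c), c ⊕ c ⊕ c ⊕ c) ⊕ h(b ⊗ b, a ⊕ c)) ⊕ g(f(a ⊕ b, b ⊗ c) ⊗ f(b ⊕ c, a ⊕ a ⊕ c))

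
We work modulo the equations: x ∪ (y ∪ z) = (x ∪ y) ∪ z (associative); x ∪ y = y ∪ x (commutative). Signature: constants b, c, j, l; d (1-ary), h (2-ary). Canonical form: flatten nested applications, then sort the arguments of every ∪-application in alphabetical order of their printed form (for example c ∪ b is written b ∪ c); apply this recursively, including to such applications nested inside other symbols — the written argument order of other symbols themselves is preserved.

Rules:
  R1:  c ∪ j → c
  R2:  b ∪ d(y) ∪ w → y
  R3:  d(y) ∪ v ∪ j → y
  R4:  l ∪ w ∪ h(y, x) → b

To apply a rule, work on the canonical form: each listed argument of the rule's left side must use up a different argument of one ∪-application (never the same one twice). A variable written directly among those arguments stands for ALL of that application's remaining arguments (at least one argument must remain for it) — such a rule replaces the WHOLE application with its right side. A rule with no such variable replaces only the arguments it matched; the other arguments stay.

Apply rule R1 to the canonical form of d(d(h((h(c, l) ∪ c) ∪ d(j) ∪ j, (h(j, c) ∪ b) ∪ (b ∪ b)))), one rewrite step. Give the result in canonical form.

Canonical form:  d(d(h(c ∪ d(j) ∪ h(c, l) ∪ j, b ∪ b ∪ b ∪ h(j, c))))
R1 matches:  uses c, j
New term:  d(d(h(c ∪ d(j) ∪ h(c, l), b ∪ b ∪ b ∪ h(j, c))))

Answer: d(d(h(c ∪ d(j) ∪ h(c, l), b ∪ b ∪ b ∪ h(j, c))))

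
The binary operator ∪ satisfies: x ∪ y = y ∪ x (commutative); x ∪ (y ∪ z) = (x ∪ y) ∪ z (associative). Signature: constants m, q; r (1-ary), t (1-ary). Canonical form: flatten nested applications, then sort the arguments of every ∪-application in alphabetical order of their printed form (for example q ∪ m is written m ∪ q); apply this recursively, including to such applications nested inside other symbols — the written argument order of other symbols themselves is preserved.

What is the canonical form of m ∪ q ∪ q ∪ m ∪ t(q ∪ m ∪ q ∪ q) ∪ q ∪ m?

Answer: m ∪ m ∪ m ∪ q ∪ q ∪ q ∪ t(m ∪ q ∪ q ∪ q)

Derivation:
Canonicalize subterm:  t(q ∪ m ∪ q ∪ q)  →  t(m ∪ q ∪ q ∪ q)
Order the arguments:  m ∪ m ∪ m ∪ q ∪ q ∪ q ∪ t(m ∪ q ∪ q ∪ q)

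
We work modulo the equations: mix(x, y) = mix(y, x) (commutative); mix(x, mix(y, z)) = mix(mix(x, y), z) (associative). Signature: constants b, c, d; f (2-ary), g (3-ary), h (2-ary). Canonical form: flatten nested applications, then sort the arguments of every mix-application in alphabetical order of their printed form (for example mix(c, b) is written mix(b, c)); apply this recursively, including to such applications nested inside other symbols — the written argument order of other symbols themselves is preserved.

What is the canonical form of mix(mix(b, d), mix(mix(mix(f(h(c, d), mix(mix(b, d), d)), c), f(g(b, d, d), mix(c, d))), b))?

Answer: mix(b, b, c, d, f(g(b, d, d), mix(c, d)), f(h(c, d), mix(b, d, d)))

Derivation:
Flatten:  mix(b, d, f(h(c, d), mix(mix(b, d), d)), c, f(g(b, d, d), mix(c, d)), b)
Inside:  f(h(c, d), mix(mix(b, d), d))  →  f(h(c, d), mix(b, d, d))
Order the arguments:  mix(b, b, c, d, f(g(b, d, d), mix(c, d)), f(h(c, d), mix(b, d, d)))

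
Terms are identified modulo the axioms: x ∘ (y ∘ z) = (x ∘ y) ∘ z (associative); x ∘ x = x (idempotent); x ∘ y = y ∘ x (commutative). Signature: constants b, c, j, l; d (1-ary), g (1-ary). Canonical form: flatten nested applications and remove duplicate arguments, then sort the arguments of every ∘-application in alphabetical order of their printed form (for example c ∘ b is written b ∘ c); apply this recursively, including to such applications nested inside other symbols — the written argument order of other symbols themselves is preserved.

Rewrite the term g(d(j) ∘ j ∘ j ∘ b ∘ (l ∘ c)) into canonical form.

Focus inside:  d(j) ∘ j ∘ j ∘ b ∘ (l ∘ c)
Un-nest:  d(j) ∘ j ∘ j ∘ b ∘ l ∘ c
Idempotence:  drop duplicate j
Sort arguments:  b ∘ c ∘ d(j) ∘ j ∘ l
Put back:  g(b ∘ c ∘ d(j) ∘ j ∘ l)

Answer: g(b ∘ c ∘ d(j) ∘ j ∘ l)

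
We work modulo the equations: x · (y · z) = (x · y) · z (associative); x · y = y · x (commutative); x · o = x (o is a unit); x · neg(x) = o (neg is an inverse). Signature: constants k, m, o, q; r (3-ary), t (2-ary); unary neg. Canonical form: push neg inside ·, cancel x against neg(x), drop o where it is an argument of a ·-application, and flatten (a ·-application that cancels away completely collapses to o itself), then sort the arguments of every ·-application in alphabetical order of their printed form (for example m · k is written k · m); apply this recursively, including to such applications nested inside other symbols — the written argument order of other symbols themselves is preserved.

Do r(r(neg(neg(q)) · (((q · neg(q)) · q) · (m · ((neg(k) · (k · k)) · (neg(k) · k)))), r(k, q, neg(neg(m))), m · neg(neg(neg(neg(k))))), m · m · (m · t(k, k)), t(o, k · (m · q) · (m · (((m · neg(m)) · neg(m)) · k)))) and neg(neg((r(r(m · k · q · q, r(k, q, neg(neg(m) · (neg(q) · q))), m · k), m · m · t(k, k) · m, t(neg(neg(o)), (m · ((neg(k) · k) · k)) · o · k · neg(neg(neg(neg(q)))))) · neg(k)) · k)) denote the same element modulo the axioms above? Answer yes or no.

Answer: yes — both canonical forms are r(r(k · m · q · q, r(k, q, m), k · m), m · m · m · t(k, k), t(o, k · k · m · q))

Derivation:
Left:  r(r(neg(neg(q)) · (((q · neg(q)) · q) · (m · ((neg(k) · (k · k)) · (neg(k) · k)))), r(k, q, neg(neg(m))), m · neg(neg(neg(neg(k))))), m · m · (m · t(k, k)), t(o, k · (m · q) · (m · (((m · neg(m)) · neg(m)) · k))))
  Focus inside:  neg(neg(q)) · (((q · neg(q)) · q) · (m · ((neg(k) · (k · k)) · (neg(k) · k))))
  Push neg inside:  distribute neg over · and collapse double neg
  Collect terms:  q · q · m · k
  Sort arguments:  k · m · q · q
  Reassemble:  r(r(k · m · q · q, r(k, q, m), k · m), m · m · m · t(k, k), t(o, k · k · m · q))
Right:  neg(neg((r(r(m · k · q · q, r(k, q, neg(neg(m) · (neg(q) · q))), m · k), m · m · t(k, k) · m, t(neg(neg(o)), (m · ((neg(k) · k) · k)) · o · k · neg(neg(neg(neg(q)))))) · neg(k)) · k))
  Push neg inside:  distribute neg over · and collapse double neg
  Cancel inverse pairs:  k cancels
  Combine occurrences:  r(r(k · m · q · q, r(k, q, m), k · m), m · m · m · t(k, k), t(o, k · k · m · q))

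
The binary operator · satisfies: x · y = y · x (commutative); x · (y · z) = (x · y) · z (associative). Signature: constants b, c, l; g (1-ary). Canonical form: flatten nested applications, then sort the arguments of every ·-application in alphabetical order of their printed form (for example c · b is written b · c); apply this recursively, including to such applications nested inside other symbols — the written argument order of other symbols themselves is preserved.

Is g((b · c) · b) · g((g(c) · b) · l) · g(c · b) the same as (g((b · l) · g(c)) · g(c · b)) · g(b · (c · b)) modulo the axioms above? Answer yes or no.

Left:  g((b · c) · b) · g((g(c) · b) · l) · g(c · b)
  Simplify inside:  g((b · c) · b)  →  g(b · b · c)
  Inside:  g((g(c) · b) · l)  →  g(b · g(c) · l)
  Simplify inside:  g(c · b)  →  g(b · c)
  Sort:  g(b · b · c) · g(b · c) · g(b · g(c) · l)
Right:  (g((b · l) · g(c)) · g(c · b)) · g(b · (c · b))
  Flatten:  g((b · l) · g(c)) · g(c · b) · g(b · (c · b))
  Inside:  g((b · l) · g(c))  →  g(b · g(c) · l)
  Simplify inside:  g(c · b)  →  g(b · c)
  Simplify inside:  g(b · (c · b))  →  g(b · b · c)
  Order the arguments:  g(b · b · c) · g(b · c) · g(b · g(c) · l)

Answer: yes — both canonical forms are g(b · b · c) · g(b · c) · g(b · g(c) · l)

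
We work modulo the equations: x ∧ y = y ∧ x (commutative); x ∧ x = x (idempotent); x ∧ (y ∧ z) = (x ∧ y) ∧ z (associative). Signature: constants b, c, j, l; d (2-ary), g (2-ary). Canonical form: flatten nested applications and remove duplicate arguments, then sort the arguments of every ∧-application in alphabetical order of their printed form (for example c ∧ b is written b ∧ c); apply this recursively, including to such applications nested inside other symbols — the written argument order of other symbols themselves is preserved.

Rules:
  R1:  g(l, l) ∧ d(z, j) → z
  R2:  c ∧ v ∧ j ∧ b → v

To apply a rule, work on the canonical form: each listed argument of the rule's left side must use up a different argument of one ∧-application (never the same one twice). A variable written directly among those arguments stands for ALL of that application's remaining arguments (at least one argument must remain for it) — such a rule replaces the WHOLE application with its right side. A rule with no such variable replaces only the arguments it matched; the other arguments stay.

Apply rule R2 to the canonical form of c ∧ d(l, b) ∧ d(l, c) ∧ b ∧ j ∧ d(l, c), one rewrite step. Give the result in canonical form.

Canonical form:  b ∧ c ∧ d(l, b) ∧ d(l, c) ∧ j
R2 matches:  uses b, c, j;  v := d(l, b) ∧ d(l, c)
The variable takes the whole remainder — replace the entire application.
Result:  d(l, b) ∧ d(l, c)

Answer: d(l, b) ∧ d(l, c)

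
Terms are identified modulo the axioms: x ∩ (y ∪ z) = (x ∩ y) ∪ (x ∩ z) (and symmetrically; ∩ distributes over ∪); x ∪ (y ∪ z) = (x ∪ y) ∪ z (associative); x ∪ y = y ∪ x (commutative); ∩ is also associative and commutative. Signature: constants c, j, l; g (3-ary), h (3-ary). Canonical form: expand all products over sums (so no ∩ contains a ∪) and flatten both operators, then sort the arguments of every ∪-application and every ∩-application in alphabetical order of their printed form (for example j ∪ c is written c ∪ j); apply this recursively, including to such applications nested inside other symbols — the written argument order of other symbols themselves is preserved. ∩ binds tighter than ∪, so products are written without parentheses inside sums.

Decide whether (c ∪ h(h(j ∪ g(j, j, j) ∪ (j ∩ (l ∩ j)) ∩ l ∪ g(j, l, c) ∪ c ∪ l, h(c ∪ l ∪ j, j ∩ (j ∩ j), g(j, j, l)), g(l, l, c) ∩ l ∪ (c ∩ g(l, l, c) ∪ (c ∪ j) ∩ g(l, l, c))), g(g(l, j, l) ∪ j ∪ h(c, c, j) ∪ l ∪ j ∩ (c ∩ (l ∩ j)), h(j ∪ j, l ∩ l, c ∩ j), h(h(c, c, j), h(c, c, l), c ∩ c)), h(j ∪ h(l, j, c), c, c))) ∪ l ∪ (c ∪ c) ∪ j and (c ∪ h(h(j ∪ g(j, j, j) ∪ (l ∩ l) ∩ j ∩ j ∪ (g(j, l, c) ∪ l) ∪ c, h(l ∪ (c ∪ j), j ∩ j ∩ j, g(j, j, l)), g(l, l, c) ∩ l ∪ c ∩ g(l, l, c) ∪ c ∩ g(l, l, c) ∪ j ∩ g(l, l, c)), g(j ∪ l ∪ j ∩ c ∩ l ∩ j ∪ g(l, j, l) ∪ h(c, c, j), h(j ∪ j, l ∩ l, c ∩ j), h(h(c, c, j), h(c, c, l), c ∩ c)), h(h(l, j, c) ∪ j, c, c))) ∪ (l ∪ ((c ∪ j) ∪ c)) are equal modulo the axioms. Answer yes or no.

Left:  (c ∪ h(h(j ∪ g(j, j, j) ∪ (j ∩ (l ∩ j)) ∩ l ∪ g(j, l, c) ∪ c ∪ l, h(c ∪ l ∪ j, j ∩ (j ∩ j), g(j, j, l)), g(l, l, c) ∩ l ∪ (c ∩ g(l, l, c) ∪ (c ∪ j) ∩ g(l, l, c))), g(g(l, j, l) ∪ j ∪ h(c, c, j) ∪ l ∪ j ∩ (c ∩ (l ∩ j)), h(j ∪ j, l ∩ l, c ∩ j), h(h(c, c, j), h(c, c, l), c ∩ c)), h(j ∪ h(l, j, c), c, c))) ∪ l ∪ (c ∪ c) ∪ j
  Distribute:  c ∪ h(h(c ∪ g(j, j, j) ∪ g(j, l, c) ∪ j ∪ j ∩ j ∩ l ∩ l ∪ l, h(c ∪ j ∪ l, j ∩ j ∩ j, g(j, j, l)), c ∩ g(l, l, c) ∪ c ∩ g(l, l, c) ∪ g(l, l, c) ∩ j ∪ g(l, l, c) ∩ l), g(c ∩ j ∩ j ∩ l ∪ g(l, j, l) ∪ h(c, c, j) ∪ j ∪ l, h(j ∪ j, l ∩ l, c ∩ j), h(h(c, c, j), h(c, c, l), c ∩ c)), h(h(l, j, c) ∪ j, c, c)) ∪ l ∪ c ∪ c ∪ j
  Sort arguments:  c ∪ c ∪ c ∪ h(h(c ∪ g(j, j, j) ∪ g(j, l, c) ∪ j ∪ j ∩ j ∩ l ∩ l ∪ l, h(c ∪ j ∪ l, j ∩ j ∩ j, g(j, j, l)), c ∩ g(l, l, c) ∪ c ∩ g(l, l, c) ∪ g(l, l, c) ∩ j ∪ g(l, l, c) ∩ l), g(c ∩ j ∩ j ∩ l ∪ g(l, j, l) ∪ h(c, c, j) ∪ j ∪ l, h(j ∪ j, l ∩ l, c ∩ j), h(h(c, c, j), h(c, c, l), c ∩ c)), h(h(l, j, c) ∪ j, c, c)) ∪ j ∪ l
Right:  (c ∪ h(h(j ∪ g(j, j, j) ∪ (l ∩ l) ∩ j ∩ j ∪ (g(j, l, c) ∪ l) ∪ c, h(l ∪ (c ∪ j), j ∩ j ∩ j, g(j, j, l)), g(l, l, c) ∩ l ∪ c ∩ g(l, l, c) ∪ c ∩ g(l, l, c) ∪ j ∩ g(l, l, c)), g(j ∪ l ∪ j ∩ c ∩ l ∩ j ∪ g(l, j, l) ∪ h(c, c, j), h(j ∪ j, l ∩ l, c ∩ j), h(h(c, c, j), h(c, c, l), c ∩ c)), h(h(l, j, c) ∪ j, c, c))) ∪ (l ∪ ((c ∪ j) ∪ c))
  Flatten:  c ∪ h(h(c ∪ g(j, j, j) ∪ g(j, l, c) ∪ j ∪ j ∩ j ∩ l ∩ l ∪ l, h(c ∪ j ∪ l, j ∩ j ∩ j, g(j, j, l)), c ∩ g(l, l, c) ∪ c ∩ g(l, l, c) ∪ g(l, l, c) ∩ j ∪ g(l, l, c) ∩ l), g(c ∩ j ∩ j ∩ l ∪ g(l, j, l) ∪ h(c, c, j) ∪ j ∪ l, h(j ∪ j, l ∩ l, c ∩ j), h(h(c, c, j), h(c, c, l), c ∩ c)), h(h(l, j, c) ∪ j, c, c)) ∪ l ∪ c ∪ j ∪ c
  Sort:  c ∪ c ∪ c ∪ h(h(c ∪ g(j, j, j) ∪ g(j, l, c) ∪ j ∪ j ∩ j ∩ l ∩ l ∪ l, h(c ∪ j ∪ l, j ∩ j ∩ j, g(j, j, l)), c ∩ g(l, l, c) ∪ c ∩ g(l, l, c) ∪ g(l, l, c) ∩ j ∪ g(l, l, c) ∩ l), g(c ∩ j ∩ j ∩ l ∪ g(l, j, l) ∪ h(c, c, j) ∪ j ∪ l, h(j ∪ j, l ∩ l, c ∩ j), h(h(c, c, j), h(c, c, l), c ∩ c)), h(h(l, j, c) ∪ j, c, c)) ∪ j ∪ l

Answer: yes — both canonical forms are c ∪ c ∪ c ∪ h(h(c ∪ g(j, j, j) ∪ g(j, l, c) ∪ j ∪ j ∩ j ∩ l ∩ l ∪ l, h(c ∪ j ∪ l, j ∩ j ∩ j, g(j, j, l)), c ∩ g(l, l, c) ∪ c ∩ g(l, l, c) ∪ g(l, l, c) ∩ j ∪ g(l, l, c) ∩ l), g(c ∩ j ∩ j ∩ l ∪ g(l, j, l) ∪ h(c, c, j) ∪ j ∪ l, h(j ∪ j, l ∩ l, c ∩ j), h(h(c, c, j), h(c, c, l), c ∩ c)), h(h(l, j, c) ∪ j, c, c)) ∪ j ∪ l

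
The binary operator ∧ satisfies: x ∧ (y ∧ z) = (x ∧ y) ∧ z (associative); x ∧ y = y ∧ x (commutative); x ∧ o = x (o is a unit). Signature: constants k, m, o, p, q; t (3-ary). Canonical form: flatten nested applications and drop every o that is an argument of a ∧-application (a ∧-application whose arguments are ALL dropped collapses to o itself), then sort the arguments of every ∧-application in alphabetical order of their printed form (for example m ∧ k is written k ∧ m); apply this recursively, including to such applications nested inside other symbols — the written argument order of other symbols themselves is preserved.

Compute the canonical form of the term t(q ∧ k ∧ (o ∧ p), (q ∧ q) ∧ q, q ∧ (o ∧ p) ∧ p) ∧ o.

Answer: t(k ∧ p ∧ q, q ∧ q ∧ q, p ∧ p ∧ q)

Derivation:
Simplify inside:  t(q ∧ k ∧ (o ∧ p), (q ∧ q) ∧ q, q ∧ (o ∧ p) ∧ p)  →  t(k ∧ p ∧ q, q ∧ q ∧ q, p ∧ p ∧ q)
Units out:  drop o
Order the arguments:  t(k ∧ p ∧ q, q ∧ q ∧ q, p ∧ p ∧ q)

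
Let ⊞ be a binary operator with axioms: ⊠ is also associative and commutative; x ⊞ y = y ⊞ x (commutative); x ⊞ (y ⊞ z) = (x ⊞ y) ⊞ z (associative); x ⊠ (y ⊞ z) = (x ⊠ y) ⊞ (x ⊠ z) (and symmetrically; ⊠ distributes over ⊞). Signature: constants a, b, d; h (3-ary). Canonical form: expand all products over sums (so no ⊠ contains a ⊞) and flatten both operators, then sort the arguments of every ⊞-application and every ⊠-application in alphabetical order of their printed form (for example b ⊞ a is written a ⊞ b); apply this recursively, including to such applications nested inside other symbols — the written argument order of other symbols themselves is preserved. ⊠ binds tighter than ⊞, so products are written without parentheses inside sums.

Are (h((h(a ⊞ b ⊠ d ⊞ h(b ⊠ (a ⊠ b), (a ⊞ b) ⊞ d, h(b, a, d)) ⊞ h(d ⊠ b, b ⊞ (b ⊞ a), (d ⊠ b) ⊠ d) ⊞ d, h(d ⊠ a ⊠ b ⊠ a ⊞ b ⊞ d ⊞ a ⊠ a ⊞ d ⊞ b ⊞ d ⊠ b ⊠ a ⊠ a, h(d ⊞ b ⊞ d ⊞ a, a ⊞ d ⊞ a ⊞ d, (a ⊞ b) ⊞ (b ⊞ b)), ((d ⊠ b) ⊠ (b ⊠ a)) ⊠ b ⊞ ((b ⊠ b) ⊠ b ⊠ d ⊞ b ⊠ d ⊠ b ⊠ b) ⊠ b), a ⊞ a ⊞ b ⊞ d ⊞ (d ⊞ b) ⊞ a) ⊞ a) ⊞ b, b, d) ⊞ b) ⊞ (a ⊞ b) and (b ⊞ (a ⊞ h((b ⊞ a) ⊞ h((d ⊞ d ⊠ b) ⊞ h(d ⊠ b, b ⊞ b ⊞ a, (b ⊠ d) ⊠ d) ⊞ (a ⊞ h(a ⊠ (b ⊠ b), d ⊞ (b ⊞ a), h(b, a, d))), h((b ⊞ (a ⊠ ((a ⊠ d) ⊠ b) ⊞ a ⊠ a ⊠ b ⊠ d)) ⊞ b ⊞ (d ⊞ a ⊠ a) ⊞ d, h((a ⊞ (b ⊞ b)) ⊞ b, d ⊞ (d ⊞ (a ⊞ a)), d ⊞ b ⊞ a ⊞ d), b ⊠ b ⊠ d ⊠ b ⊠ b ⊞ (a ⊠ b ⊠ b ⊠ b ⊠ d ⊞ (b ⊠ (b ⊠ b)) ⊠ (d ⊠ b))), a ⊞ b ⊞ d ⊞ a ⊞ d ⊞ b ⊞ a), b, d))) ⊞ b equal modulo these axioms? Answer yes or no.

Answer: no — a ⊞ b ⊞ b ⊞ h(a ⊞ b ⊞ h(a ⊞ b ⊠ d ⊞ d ⊞ h(a ⊠ b ⊠ b, a ⊞ b ⊞ d, h(b, a, d)) ⊞ h(b ⊠ d, a ⊞ b ⊞ b, b ⊠ d ⊠ d), h(a ⊠ a ⊞ a ⊠ a ⊠ b ⊠ d ⊞ a ⊠ a ⊠ b ⊠ d ⊞ b ⊞ b ⊞ d ⊞ d, h(a ⊞ b ⊞ d ⊞ d, a ⊞ a ⊞ d ⊞ d, a ⊞ b ⊞ b ⊞ b), a ⊠ b ⊠ b ⊠ b ⊠ d ⊞ b ⊠ b ⊠ b ⊠ b ⊠ d ⊞ b ⊠ b ⊠ b ⊠ b ⊠ d), a ⊞ a ⊞ a ⊞ b ⊞ b ⊞ d ⊞ d), b, d) vs a ⊞ b ⊞ b ⊞ h(a ⊞ b ⊞ h(a ⊞ b ⊠ d ⊞ d ⊞ h(a ⊠ b ⊠ b, a ⊞ b ⊞ d, h(b, a, d)) ⊞ h(b ⊠ d, a ⊞ b ⊞ b, b ⊠ d ⊠ d), h(a ⊠ a ⊞ a ⊠ a ⊠ b ⊠ d ⊞ a ⊠ a ⊠ b ⊠ d ⊞ b ⊞ b ⊞ d ⊞ d, h(a ⊞ b ⊞ b ⊞ b, a ⊞ a ⊞ d ⊞ d, a ⊞ b ⊞ d ⊞ d), a ⊠ b ⊠ b ⊠ b ⊠ d ⊞ b ⊠ b ⊠ b ⊠ b ⊠ d ⊞ b ⊠ b ⊠ b ⊠ b ⊠ d), a ⊞ a ⊞ a ⊞ b ⊞ b ⊞ d ⊞ d), b, d)

Derivation:
Left:  (h((h(a ⊞ b ⊠ d ⊞ h(b ⊠ (a ⊠ b), (a ⊞ b) ⊞ d, h(b, a, d)) ⊞ h(d ⊠ b, b ⊞ (b ⊞ a), (d ⊠ b) ⊠ d) ⊞ d, h(d ⊠ a ⊠ b ⊠ a ⊞ b ⊞ d ⊞ a ⊠ a ⊞ d ⊞ b ⊞ d ⊠ b ⊠ a ⊠ a, h(d ⊞ b ⊞ d ⊞ a, a ⊞ d ⊞ a ⊞ d, (a ⊞ b) ⊞ (b ⊞ b)), ((d ⊠ b) ⊠ (b ⊠ a)) ⊠ b ⊞ ((b ⊠ b) ⊠ b ⊠ d ⊞ b ⊠ d ⊠ b ⊠ b) ⊠ b), a ⊞ a ⊞ b ⊞ d ⊞ (d ⊞ b) ⊞ a) ⊞ a) ⊞ b, b, d) ⊞ b) ⊞ (a ⊞ b)
  Expand products over sums:  h(a ⊞ b ⊞ h(a ⊞ b ⊠ d ⊞ d ⊞ h(a ⊠ b ⊠ b, a ⊞ b ⊞ d, h(b, a, d)) ⊞ h(b ⊠ d, a ⊞ b ⊞ b, b ⊠ d ⊠ d), h(a ⊠ a ⊞ a ⊠ a ⊠ b ⊠ d ⊞ a ⊠ a ⊠ b ⊠ d ⊞ b ⊞ b ⊞ d ⊞ d, h(a ⊞ b ⊞ d ⊞ d, a ⊞ a ⊞ d ⊞ d, a ⊞ b ⊞ b ⊞ b), a ⊠ b ⊠ b ⊠ b ⊠ d ⊞ b ⊠ b ⊠ b ⊠ b ⊠ d ⊞ b ⊠ b ⊠ b ⊠ b ⊠ d), a ⊞ a ⊞ a ⊞ b ⊞ b ⊞ d ⊞ d), b, d) ⊞ b ⊞ a ⊞ b
  Sort:  a ⊞ b ⊞ b ⊞ h(a ⊞ b ⊞ h(a ⊞ b ⊠ d ⊞ d ⊞ h(a ⊠ b ⊠ b, a ⊞ b ⊞ d, h(b, a, d)) ⊞ h(b ⊠ d, a ⊞ b ⊞ b, b ⊠ d ⊠ d), h(a ⊠ a ⊞ a ⊠ a ⊠ b ⊠ d ⊞ a ⊠ a ⊠ b ⊠ d ⊞ b ⊞ b ⊞ d ⊞ d, h(a ⊞ b ⊞ d ⊞ d, a ⊞ a ⊞ d ⊞ d, a ⊞ b ⊞ b ⊞ b), a ⊠ b ⊠ b ⊠ b ⊠ d ⊞ b ⊠ b ⊠ b ⊠ b ⊠ d ⊞ b ⊠ b ⊠ b ⊠ b ⊠ d), a ⊞ a ⊞ a ⊞ b ⊞ b ⊞ d ⊞ d), b, d)
Right:  (b ⊞ (a ⊞ h((b ⊞ a) ⊞ h((d ⊞ d ⊠ b) ⊞ h(d ⊠ b, b ⊞ b ⊞ a, (b ⊠ d) ⊠ d) ⊞ (a ⊞ h(a ⊠ (b ⊠ b), d ⊞ (b ⊞ a), h(b, a, d))), h((b ⊞ (a ⊠ ((a ⊠ d) ⊠ b) ⊞ a ⊠ a ⊠ b ⊠ d)) ⊞ b ⊞ (d ⊞ a ⊠ a) ⊞ d, h((a ⊞ (b ⊞ b)) ⊞ b, d ⊞ (d ⊞ (a ⊞ a)), d ⊞ b ⊞ a ⊞ d), b ⊠ b ⊠ d ⊠ b ⊠ b ⊞ (a ⊠ b ⊠ b ⊠ b ⊠ d ⊞ (b ⊠ (b ⊠ b)) ⊠ (d ⊠ b))), a ⊞ b ⊞ d ⊞ a ⊞ d ⊞ b ⊞ a), b, d))) ⊞ b
  Merge nested applications:  b ⊞ a ⊞ h(a ⊞ b ⊞ h(a ⊞ b ⊠ d ⊞ d ⊞ h(a ⊠ b ⊠ b, a ⊞ b ⊞ d, h(b, a, d)) ⊞ h(b ⊠ d, a ⊞ b ⊞ b, b ⊠ d ⊠ d), h(a ⊠ a ⊞ a ⊠ a ⊠ b ⊠ d ⊞ a ⊠ a ⊠ b ⊠ d ⊞ b ⊞ b ⊞ d ⊞ d, h(a ⊞ b ⊞ b ⊞ b, a ⊞ a ⊞ d ⊞ d, a ⊞ b ⊞ d ⊞ d), a ⊠ b ⊠ b ⊠ b ⊠ d ⊞ b ⊠ b ⊠ b ⊠ b ⊠ d ⊞ b ⊠ b ⊠ b ⊠ b ⊠ d), a ⊞ a ⊞ a ⊞ b ⊞ b ⊞ d ⊞ d), b, d) ⊞ b
  Order the arguments:  a ⊞ b ⊞ b ⊞ h(a ⊞ b ⊞ h(a ⊞ b ⊠ d ⊞ d ⊞ h(a ⊠ b ⊠ b, a ⊞ b ⊞ d, h(b, a, d)) ⊞ h(b ⊠ d, a ⊞ b ⊞ b, b ⊠ d ⊠ d), h(a ⊠ a ⊞ a ⊠ a ⊠ b ⊠ d ⊞ a ⊠ a ⊠ b ⊠ d ⊞ b ⊞ b ⊞ d ⊞ d, h(a ⊞ b ⊞ b ⊞ b, a ⊞ a ⊞ d ⊞ d, a ⊞ b ⊞ d ⊞ d), a ⊠ b ⊠ b ⊠ b ⊠ d ⊞ b ⊠ b ⊠ b ⊠ b ⊠ d ⊞ b ⊠ b ⊠ b ⊠ b ⊠ d), a ⊞ a ⊞ a ⊞ b ⊞ b ⊞ d ⊞ d), b, d)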